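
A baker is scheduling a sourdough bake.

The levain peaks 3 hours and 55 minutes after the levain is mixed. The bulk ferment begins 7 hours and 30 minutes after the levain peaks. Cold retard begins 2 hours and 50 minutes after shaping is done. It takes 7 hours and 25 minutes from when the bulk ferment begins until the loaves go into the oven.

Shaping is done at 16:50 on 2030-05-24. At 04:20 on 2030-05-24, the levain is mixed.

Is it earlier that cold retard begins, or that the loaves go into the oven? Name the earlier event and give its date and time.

Shaping is done: 16:50 May 24, 2030.
Cold retard begins: 16:50 May 24, 2030 + 2h50m = 19:40 May 24, 2030.
The levain is mixed: 04:20 May 24, 2030.
The levain peaks: 04:20 May 24, 2030 + 3h55m = 08:15 May 24, 2030.
The bulk ferment begins: 08:15 May 24, 2030 + 7h30m = 15:45 May 24, 2030.
The loaves go into the oven: 15:45 May 24, 2030 + 7h25m = 23:10 May 24, 2030.
Comparing: cold retard begins at 19:40 May 24, 2030 vs the loaves go into the oven at 23:10 May 24, 2030. Earlier: cold retard begins.

Cold retard begins — 19:40 on 2030-05-24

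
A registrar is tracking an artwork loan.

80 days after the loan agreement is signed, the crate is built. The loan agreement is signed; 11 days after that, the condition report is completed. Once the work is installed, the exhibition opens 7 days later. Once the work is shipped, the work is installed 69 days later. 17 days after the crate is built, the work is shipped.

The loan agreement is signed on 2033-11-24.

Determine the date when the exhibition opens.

2034-05-16

The loan agreement is signed: Nov 24, 2033.
The crate is built: Nov 24, 2033 + 80 days = Feb 12, 2034.
The work is shipped: Feb 12, 2034 + 17 days = Mar 1, 2034.
The work is installed: Mar 1, 2034 + 69 days = May 9, 2034.
The exhibition opens: May 9, 2034 + 7 days = May 16, 2034.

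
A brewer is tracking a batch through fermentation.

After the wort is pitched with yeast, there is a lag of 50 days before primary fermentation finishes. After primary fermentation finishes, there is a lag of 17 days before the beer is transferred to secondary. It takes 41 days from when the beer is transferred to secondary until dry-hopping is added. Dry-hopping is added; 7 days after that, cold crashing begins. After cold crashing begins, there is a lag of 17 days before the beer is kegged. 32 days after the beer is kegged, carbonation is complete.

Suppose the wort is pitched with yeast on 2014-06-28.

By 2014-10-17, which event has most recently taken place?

Dry-hopping is added

The wort is pitched with yeast: Jun 28, 2014.
Primary fermentation finishes: Jun 28, 2014 + 50 days = Aug 17, 2014.
The beer is transferred to secondary: Aug 17, 2014 + 17 days = Sep 3, 2014.
Dry-hopping is added: Sep 3, 2014 + 41 days = Oct 14, 2014.
Cold crashing begins: Oct 14, 2014 + 7 days = Oct 21, 2014.
The beer is kegged: Oct 21, 2014 + 17 days = Nov 7, 2014.
Carbonation is complete: Nov 7, 2014 + 32 days = Dec 9, 2014.
Oct 17, 2014 falls between when dry-hopping is added (Oct 14, 2014) and when cold crashing begins (Oct 21, 2014).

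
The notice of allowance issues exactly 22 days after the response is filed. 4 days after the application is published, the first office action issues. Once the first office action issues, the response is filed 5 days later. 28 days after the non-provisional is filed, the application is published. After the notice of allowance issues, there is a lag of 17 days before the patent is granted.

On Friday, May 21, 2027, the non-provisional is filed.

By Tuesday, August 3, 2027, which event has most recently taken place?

The notice of allowance issues

The non-provisional is filed: May 21, 2027.
The application is published: May 21, 2027 + 28 days = Jun 18, 2027.
The first office action issues: Jun 18, 2027 + 4 days = Jun 22, 2027.
The response is filed: Jun 22, 2027 + 5 days = Jun 27, 2027.
The notice of allowance issues: Jun 27, 2027 + 22 days = Jul 19, 2027.
The patent is granted: Jul 19, 2027 + 17 days = Aug 5, 2027.
Aug 3, 2027 falls between when the notice of allowance issues (Jul 19, 2027) and when the patent is granted (Aug 5, 2027).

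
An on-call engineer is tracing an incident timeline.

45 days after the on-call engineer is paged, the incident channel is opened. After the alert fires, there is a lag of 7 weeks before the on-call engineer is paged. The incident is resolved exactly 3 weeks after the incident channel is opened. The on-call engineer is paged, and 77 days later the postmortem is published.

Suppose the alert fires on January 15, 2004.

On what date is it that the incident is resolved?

May 9, 2004

The alert fires: Jan 15, 2004.
The on-call engineer is paged: Jan 15, 2004 + 7 weeks = Mar 4, 2004.
The incident channel is opened: Mar 4, 2004 + 45 days = Apr 18, 2004.
The incident is resolved: Apr 18, 2004 + 3 weeks = May 9, 2004.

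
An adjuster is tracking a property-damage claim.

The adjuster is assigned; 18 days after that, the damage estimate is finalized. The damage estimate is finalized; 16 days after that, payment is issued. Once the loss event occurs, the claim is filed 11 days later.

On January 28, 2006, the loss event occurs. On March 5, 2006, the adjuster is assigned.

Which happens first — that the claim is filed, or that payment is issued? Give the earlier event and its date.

The loss event occurs: Jan 28, 2006.
The claim is filed: Jan 28, 2006 + 11 days = Feb 8, 2006.
The adjuster is assigned: Mar 5, 2006.
The damage estimate is finalized: Mar 5, 2006 + 18 days = Mar 23, 2006.
Payment is issued: Mar 23, 2006 + 16 days = Apr 8, 2006.
Comparing: the claim is filed on Feb 8, 2006 vs payment is issued on Apr 8, 2006. Earlier: the claim is filed.

The claim is filed — February 8, 2006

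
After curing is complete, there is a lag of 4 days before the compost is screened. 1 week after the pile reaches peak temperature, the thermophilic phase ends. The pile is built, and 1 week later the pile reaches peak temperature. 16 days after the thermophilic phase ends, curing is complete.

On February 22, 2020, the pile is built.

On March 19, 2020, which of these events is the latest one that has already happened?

The pile is built: Feb 22, 2020.
The pile reaches peak temperature: Feb 22, 2020 + 1 week = Feb 29, 2020.
The thermophilic phase ends: Feb 29, 2020 + 1 week = Mar 7, 2020.
Curing is complete: Mar 7, 2020 + 16 days = Mar 23, 2020.
The compost is screened: Mar 23, 2020 + 4 days = Mar 27, 2020.
Mar 19, 2020 falls between when the thermophilic phase ends (Mar 7, 2020) and when curing is complete (Mar 23, 2020).

The thermophilic phase ends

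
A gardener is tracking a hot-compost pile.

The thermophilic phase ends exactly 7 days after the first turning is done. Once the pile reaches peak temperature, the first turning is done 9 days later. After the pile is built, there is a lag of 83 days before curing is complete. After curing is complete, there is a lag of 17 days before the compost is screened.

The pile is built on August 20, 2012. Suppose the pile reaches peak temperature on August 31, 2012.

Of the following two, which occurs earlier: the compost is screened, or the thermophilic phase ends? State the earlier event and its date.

The pile is built: Aug 20, 2012.
Curing is complete: Aug 20, 2012 + 83 days = Nov 11, 2012.
The compost is screened: Nov 11, 2012 + 17 days = Nov 28, 2012.
The pile reaches peak temperature: Aug 31, 2012.
The first turning is done: Aug 31, 2012 + 9 days = Sep 9, 2012.
The thermophilic phase ends: Sep 9, 2012 + 7 days = Sep 16, 2012.
Comparing: the compost is screened on Nov 28, 2012 vs the thermophilic phase ends on Sep 16, 2012. Earlier: the thermophilic phase ends.

The thermophilic phase ends — September 16, 2012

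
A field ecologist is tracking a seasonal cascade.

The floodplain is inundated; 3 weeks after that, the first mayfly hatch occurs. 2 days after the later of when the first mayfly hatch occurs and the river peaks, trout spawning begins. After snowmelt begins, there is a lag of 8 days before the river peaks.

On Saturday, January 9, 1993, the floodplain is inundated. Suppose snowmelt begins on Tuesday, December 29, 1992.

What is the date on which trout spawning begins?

The floodplain is inundated: Jan 9, 1993.
The first mayfly hatch occurs: Jan 9, 1993 + 3 weeks = Jan 30, 1993.
Snowmelt begins: Dec 29, 1992.
The river peaks: Dec 29, 1992 + 8 days = Jan 6, 1993.
Both prerequisites met — the first mayfly hatch occurs (Jan 30, 1993), the river peaks (Jan 6, 1993); the later is Jan 30, 1993.
Trout spawning begins: Jan 30, 1993 + 2 days = Feb 1, 1993.

Monday, February 1, 1993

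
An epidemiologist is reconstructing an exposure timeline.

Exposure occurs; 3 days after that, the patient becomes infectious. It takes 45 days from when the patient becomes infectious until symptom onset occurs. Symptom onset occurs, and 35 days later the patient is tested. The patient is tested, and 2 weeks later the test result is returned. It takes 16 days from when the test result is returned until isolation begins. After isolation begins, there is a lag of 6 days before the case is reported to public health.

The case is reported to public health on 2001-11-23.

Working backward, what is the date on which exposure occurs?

The case is reported to public health: Nov 23, 2001.
Isolation begins: Nov 23, 2001 − 6 days = Nov 17, 2001.
The test result is returned: Nov 17, 2001 − 16 days = Nov 1, 2001.
The patient is tested: Nov 1, 2001 − 2 weeks = Oct 18, 2001.
Symptom onset occurs: Oct 18, 2001 − 35 days = Sep 13, 2001.
The patient becomes infectious: Sep 13, 2001 − 45 days = Jul 30, 2001.
Exposure occurs: Jul 30, 2001 − 3 days = Jul 27, 2001.

2001-07-27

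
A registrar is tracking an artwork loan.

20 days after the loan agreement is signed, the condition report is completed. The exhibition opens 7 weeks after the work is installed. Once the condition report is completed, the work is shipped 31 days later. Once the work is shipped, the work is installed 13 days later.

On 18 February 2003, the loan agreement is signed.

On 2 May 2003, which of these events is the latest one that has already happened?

The loan agreement is signed: Feb 18, 2003.
The condition report is completed: Feb 18, 2003 + 20 days = Mar 10, 2003.
The work is shipped: Mar 10, 2003 + 31 days = Apr 10, 2003.
The work is installed: Apr 10, 2003 + 13 days = Apr 23, 2003.
The exhibition opens: Apr 23, 2003 + 7 weeks = Jun 11, 2003.
May 2, 2003 falls between when the work is installed (Apr 23, 2003) and when the exhibition opens (Jun 11, 2003).

The work is installed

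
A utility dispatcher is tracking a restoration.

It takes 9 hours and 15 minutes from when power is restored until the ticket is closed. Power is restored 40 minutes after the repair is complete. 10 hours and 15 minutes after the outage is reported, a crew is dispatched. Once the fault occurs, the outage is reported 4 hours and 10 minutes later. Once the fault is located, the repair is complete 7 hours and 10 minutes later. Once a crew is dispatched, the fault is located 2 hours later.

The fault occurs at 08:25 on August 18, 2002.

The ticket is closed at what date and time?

17:55 on August 19, 2002

The fault occurs: 08:25 Aug 18, 2002.
The outage is reported: 08:25 Aug 18, 2002 + 4h10m = 12:35 Aug 18, 2002.
A crew is dispatched: 12:35 Aug 18, 2002 + 10h15m = 22:50 Aug 18, 2002.
The fault is located: 22:50 Aug 18, 2002 + 2h = 00:50 Aug 19, 2002.
The repair is complete: 00:50 Aug 19, 2002 + 7h10m = 08:00 Aug 19, 2002.
Power is restored: 08:00 Aug 19, 2002 + 40m = 08:40 Aug 19, 2002.
The ticket is closed: 08:40 Aug 19, 2002 + 9h15m = 17:55 Aug 19, 2002.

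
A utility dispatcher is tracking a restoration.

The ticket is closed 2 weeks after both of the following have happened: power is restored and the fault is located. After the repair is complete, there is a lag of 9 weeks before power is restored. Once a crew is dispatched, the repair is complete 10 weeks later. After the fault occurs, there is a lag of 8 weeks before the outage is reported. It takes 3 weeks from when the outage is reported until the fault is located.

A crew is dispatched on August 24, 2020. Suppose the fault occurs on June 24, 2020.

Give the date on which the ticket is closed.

A crew is dispatched: Aug 24, 2020.
The repair is complete: Aug 24, 2020 + 10 weeks = Nov 2, 2020.
Power is restored: Nov 2, 2020 + 9 weeks = Jan 4, 2021.
The fault occurs: Jun 24, 2020.
The outage is reported: Jun 24, 2020 + 8 weeks = Aug 19, 2020.
The fault is located: Aug 19, 2020 + 3 weeks = Sep 9, 2020.
Both prerequisites met — power is restored (Jan 4, 2021), the fault is located (Sep 9, 2020); the later is Jan 4, 2021.
The ticket is closed: Jan 4, 2021 + 2 weeks = Jan 18, 2021.

January 18, 2021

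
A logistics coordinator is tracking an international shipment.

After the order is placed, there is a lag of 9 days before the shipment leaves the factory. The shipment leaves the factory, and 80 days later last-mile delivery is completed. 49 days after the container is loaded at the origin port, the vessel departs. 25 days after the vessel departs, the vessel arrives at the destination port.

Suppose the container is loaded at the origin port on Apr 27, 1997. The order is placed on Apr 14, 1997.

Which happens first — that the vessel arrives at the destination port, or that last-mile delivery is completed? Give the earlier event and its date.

The container is loaded at the origin port: Apr 27, 1997.
The vessel departs: Apr 27, 1997 + 49 days = Jun 15, 1997.
The vessel arrives at the destination port: Jun 15, 1997 + 25 days = Jul 10, 1997.
The order is placed: Apr 14, 1997.
The shipment leaves the factory: Apr 14, 1997 + 9 days = Apr 23, 1997.
Last-mile delivery is completed: Apr 23, 1997 + 80 days = Jul 12, 1997.
Comparing: the vessel arrives at the destination port on Jul 10, 1997 vs last-mile delivery is completed on Jul 12, 1997. Earlier: the vessel arrives at the destination port.

The vessel arrives at the destination port — Jul 10, 1997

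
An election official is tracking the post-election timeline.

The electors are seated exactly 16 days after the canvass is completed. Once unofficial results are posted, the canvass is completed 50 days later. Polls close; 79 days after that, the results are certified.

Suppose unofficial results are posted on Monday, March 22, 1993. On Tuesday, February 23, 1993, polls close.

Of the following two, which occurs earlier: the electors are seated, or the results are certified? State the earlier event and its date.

The results are certified — Thursday, May 13, 1993

Unofficial results are posted: Mar 22, 1993.
The canvass is completed: Mar 22, 1993 + 50 days = May 11, 1993.
The electors are seated: May 11, 1993 + 16 days = May 27, 1993.
Polls close: Feb 23, 1993.
The results are certified: Feb 23, 1993 + 79 days = May 13, 1993.
Comparing: the electors are seated on May 27, 1993 vs the results are certified on May 13, 1993. Earlier: the results are certified.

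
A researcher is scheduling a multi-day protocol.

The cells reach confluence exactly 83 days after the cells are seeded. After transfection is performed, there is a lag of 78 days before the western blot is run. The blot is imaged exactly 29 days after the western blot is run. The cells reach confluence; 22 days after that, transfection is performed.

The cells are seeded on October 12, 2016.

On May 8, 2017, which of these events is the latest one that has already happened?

The cells are seeded: Oct 12, 2016.
The cells reach confluence: Oct 12, 2016 + 83 days = Jan 3, 2017.
Transfection is performed: Jan 3, 2017 + 22 days = Jan 25, 2017.
The western blot is run: Jan 25, 2017 + 78 days = Apr 13, 2017.
The blot is imaged: Apr 13, 2017 + 29 days = May 12, 2017.
May 8, 2017 falls between when the western blot is run (Apr 13, 2017) and when the blot is imaged (May 12, 2017).

The western blot is run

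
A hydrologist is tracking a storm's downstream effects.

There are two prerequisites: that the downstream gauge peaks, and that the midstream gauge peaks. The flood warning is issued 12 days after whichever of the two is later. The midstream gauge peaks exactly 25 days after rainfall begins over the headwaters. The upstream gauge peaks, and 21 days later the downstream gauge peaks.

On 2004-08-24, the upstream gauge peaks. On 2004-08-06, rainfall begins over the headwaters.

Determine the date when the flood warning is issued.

2004-09-26

The upstream gauge peaks: Aug 24, 2004.
The downstream gauge peaks: Aug 24, 2004 + 21 days = Sep 14, 2004.
Rainfall begins over the headwaters: Aug 6, 2004.
The midstream gauge peaks: Aug 6, 2004 + 25 days = Aug 31, 2004.
Both prerequisites met — the downstream gauge peaks (Sep 14, 2004), the midstream gauge peaks (Aug 31, 2004); the later is Sep 14, 2004.
The flood warning is issued: Sep 14, 2004 + 12 days = Sep 26, 2004.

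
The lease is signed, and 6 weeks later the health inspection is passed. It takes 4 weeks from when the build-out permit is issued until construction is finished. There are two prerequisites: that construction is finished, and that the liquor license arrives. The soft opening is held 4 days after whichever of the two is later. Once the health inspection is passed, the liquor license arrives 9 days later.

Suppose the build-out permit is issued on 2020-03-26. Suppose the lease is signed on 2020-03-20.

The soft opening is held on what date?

The build-out permit is issued: Mar 26, 2020.
Construction is finished: Mar 26, 2020 + 4 weeks = Apr 23, 2020.
The lease is signed: Mar 20, 2020.
The health inspection is passed: Mar 20, 2020 + 6 weeks = May 1, 2020.
The liquor license arrives: May 1, 2020 + 9 days = May 10, 2020.
Both prerequisites met — construction is finished (Apr 23, 2020), the liquor license arrives (May 10, 2020); the later is May 10, 2020.
The soft opening is held: May 10, 2020 + 4 days = May 14, 2020.

2020-05-14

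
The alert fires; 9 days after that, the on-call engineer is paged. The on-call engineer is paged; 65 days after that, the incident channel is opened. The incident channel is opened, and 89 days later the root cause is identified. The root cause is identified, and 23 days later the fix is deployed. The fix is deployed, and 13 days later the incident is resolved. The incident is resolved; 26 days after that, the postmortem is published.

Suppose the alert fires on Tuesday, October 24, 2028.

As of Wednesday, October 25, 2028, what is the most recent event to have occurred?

The alert fires

The alert fires: Oct 24, 2028.
The on-call engineer is paged: Oct 24, 2028 + 9 days = Nov 2, 2028.
The incident channel is opened: Nov 2, 2028 + 65 days = Jan 6, 2029.
The root cause is identified: Jan 6, 2029 + 89 days = Apr 5, 2029.
The fix is deployed: Apr 5, 2029 + 23 days = Apr 28, 2029.
The incident is resolved: Apr 28, 2029 + 13 days = May 11, 2029.
The postmortem is published: May 11, 2029 + 26 days = Jun 6, 2029.
Oct 25, 2028 falls between when the alert fires (Oct 24, 2028) and when the on-call engineer is paged (Nov 2, 2028).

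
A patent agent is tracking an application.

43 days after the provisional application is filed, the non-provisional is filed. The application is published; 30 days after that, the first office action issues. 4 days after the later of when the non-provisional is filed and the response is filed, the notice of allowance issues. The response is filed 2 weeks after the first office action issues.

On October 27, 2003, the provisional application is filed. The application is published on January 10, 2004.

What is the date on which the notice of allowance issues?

February 27, 2004

The provisional application is filed: Oct 27, 2003.
The non-provisional is filed: Oct 27, 2003 + 43 days = Dec 9, 2003.
The application is published: Jan 10, 2004.
The first office action issues: Jan 10, 2004 + 30 days = Feb 9, 2004.
The response is filed: Feb 9, 2004 + 2 weeks = Feb 23, 2004.
Both prerequisites met — the non-provisional is filed (Dec 9, 2003), the response is filed (Feb 23, 2004); the later is Feb 23, 2004.
The notice of allowance issues: Feb 23, 2004 + 4 days = Feb 27, 2004.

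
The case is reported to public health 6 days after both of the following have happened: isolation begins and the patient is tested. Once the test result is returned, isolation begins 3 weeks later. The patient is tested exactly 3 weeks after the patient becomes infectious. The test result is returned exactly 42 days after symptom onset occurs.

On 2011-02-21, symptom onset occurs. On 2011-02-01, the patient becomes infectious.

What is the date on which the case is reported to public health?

Symptom onset occurs: Feb 21, 2011.
The test result is returned: Feb 21, 2011 + 42 days = Apr 4, 2011.
Isolation begins: Apr 4, 2011 + 3 weeks = Apr 25, 2011.
The patient becomes infectious: Feb 1, 2011.
The patient is tested: Feb 1, 2011 + 3 weeks = Feb 22, 2011.
Both prerequisites met — isolation begins (Apr 25, 2011), the patient is tested (Feb 22, 2011); the later is Apr 25, 2011.
The case is reported to public health: Apr 25, 2011 + 6 days = May 1, 2011.

2011-05-01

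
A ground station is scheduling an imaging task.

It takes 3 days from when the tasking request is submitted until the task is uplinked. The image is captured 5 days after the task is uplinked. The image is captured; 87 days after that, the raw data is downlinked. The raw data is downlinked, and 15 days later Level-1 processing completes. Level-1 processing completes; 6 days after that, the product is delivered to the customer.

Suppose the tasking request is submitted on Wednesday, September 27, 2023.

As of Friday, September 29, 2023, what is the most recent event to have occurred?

The tasking request is submitted: Sep 27, 2023.
The task is uplinked: Sep 27, 2023 + 3 days = Sep 30, 2023.
The image is captured: Sep 30, 2023 + 5 days = Oct 5, 2023.
The raw data is downlinked: Oct 5, 2023 + 87 days = Dec 31, 2023.
Level-1 processing completes: Dec 31, 2023 + 15 days = Jan 15, 2024.
The product is delivered to the customer: Jan 15, 2024 + 6 days = Jan 21, 2024.
Sep 29, 2023 falls between when the tasking request is submitted (Sep 27, 2023) and when the task is uplinked (Sep 30, 2023).

The tasking request is submitted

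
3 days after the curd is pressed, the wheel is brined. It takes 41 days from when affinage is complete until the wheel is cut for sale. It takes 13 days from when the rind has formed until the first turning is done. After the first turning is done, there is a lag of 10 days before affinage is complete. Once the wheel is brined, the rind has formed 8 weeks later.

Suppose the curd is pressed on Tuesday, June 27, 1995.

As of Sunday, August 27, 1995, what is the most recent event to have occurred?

The rind has formed

The curd is pressed: Jun 27, 1995.
The wheel is brined: Jun 27, 1995 + 3 days = Jun 30, 1995.
The rind has formed: Jun 30, 1995 + 8 weeks = Aug 25, 1995.
The first turning is done: Aug 25, 1995 + 13 days = Sep 7, 1995.
Affinage is complete: Sep 7, 1995 + 10 days = Sep 17, 1995.
The wheel is cut for sale: Sep 17, 1995 + 41 days = Oct 28, 1995.
Aug 27, 1995 falls between when the rind has formed (Aug 25, 1995) and when the first turning is done (Sep 7, 1995).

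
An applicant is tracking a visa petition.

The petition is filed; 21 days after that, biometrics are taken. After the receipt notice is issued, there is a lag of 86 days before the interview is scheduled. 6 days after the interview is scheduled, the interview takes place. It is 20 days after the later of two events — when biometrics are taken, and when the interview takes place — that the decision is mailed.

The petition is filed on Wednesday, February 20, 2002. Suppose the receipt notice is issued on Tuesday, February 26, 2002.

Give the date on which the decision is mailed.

Tuesday, June 18, 2002

The petition is filed: Feb 20, 2002.
Biometrics are taken: Feb 20, 2002 + 21 days = Mar 13, 2002.
The receipt notice is issued: Feb 26, 2002.
The interview is scheduled: Feb 26, 2002 + 86 days = May 23, 2002.
The interview takes place: May 23, 2002 + 6 days = May 29, 2002.
Both prerequisites met — biometrics are taken (Mar 13, 2002), the interview takes place (May 29, 2002); the later is May 29, 2002.
The decision is mailed: May 29, 2002 + 20 days = Jun 18, 2002.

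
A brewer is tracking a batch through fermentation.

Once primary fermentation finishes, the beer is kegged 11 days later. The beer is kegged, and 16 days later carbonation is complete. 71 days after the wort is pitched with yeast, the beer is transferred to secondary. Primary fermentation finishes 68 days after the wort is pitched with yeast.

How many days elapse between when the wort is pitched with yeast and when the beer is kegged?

79 days

Causal path: the wort is pitched with yeast → primary fermentation finishes → the beer is kegged.
Total delay along the path: 68 + 11 = 79 days.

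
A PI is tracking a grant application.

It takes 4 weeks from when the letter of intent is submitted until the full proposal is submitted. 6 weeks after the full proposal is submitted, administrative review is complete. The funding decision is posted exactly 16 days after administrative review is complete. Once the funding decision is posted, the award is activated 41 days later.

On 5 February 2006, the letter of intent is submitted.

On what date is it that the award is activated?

The letter of intent is submitted: Feb 5, 2006.
The full proposal is submitted: Feb 5, 2006 + 4 weeks = Mar 5, 2006.
Administrative review is complete: Mar 5, 2006 + 6 weeks = Apr 16, 2006.
The funding decision is posted: Apr 16, 2006 + 16 days = May 2, 2006.
The award is activated: May 2, 2006 + 41 days = Jun 12, 2006.

12 June 2006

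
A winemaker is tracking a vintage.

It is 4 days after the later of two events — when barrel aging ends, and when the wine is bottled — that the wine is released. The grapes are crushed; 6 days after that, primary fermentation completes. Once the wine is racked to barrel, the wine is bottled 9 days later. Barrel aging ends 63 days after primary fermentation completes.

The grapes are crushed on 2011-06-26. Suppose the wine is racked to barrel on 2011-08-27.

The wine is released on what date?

2011-09-09

The grapes are crushed: Jun 26, 2011.
Primary fermentation completes: Jun 26, 2011 + 6 days = Jul 2, 2011.
Barrel aging ends: Jul 2, 2011 + 63 days = Sep 3, 2011.
The wine is racked to barrel: Aug 27, 2011.
The wine is bottled: Aug 27, 2011 + 9 days = Sep 5, 2011.
Both prerequisites met — barrel aging ends (Sep 3, 2011), the wine is bottled (Sep 5, 2011); the later is Sep 5, 2011.
The wine is released: Sep 5, 2011 + 4 days = Sep 9, 2011.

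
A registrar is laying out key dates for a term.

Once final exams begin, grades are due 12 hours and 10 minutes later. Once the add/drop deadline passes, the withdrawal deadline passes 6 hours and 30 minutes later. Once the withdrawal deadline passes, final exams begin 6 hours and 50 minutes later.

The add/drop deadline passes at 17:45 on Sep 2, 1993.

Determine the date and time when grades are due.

19:15 on Sep 3, 1993

The add/drop deadline passes: 17:45 Sep 2, 1993.
The withdrawal deadline passes: 17:45 Sep 2, 1993 + 6h30m = 00:15 Sep 3, 1993.
Final exams begin: 00:15 Sep 3, 1993 + 6h50m = 07:05 Sep 3, 1993.
Grades are due: 07:05 Sep 3, 1993 + 12h10m = 19:15 Sep 3, 1993.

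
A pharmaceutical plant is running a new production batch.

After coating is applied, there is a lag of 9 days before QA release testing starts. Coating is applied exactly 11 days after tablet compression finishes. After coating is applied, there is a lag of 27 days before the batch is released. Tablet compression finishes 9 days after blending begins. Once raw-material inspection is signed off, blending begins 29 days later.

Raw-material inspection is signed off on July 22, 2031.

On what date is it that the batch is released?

Raw-material inspection is signed off: Jul 22, 2031.
Blending begins: Jul 22, 2031 + 29 days = Aug 20, 2031.
Tablet compression finishes: Aug 20, 2031 + 9 days = Aug 29, 2031.
Coating is applied: Aug 29, 2031 + 11 days = Sep 9, 2031.
The batch is released: Sep 9, 2031 + 27 days = Oct 6, 2031.

October 6, 2031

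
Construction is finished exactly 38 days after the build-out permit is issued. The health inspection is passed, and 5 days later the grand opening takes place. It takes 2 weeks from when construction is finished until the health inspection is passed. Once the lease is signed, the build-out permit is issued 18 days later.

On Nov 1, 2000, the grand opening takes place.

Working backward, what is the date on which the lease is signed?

The grand opening takes place: Nov 1, 2000.
The health inspection is passed: Nov 1, 2000 − 5 days = Oct 27, 2000.
Construction is finished: Oct 27, 2000 − 2 weeks = Oct 13, 2000.
The build-out permit is issued: Oct 13, 2000 − 38 days = Sep 5, 2000.
The lease is signed: Sep 5, 2000 − 18 days = Aug 18, 2000.

Aug 18, 2000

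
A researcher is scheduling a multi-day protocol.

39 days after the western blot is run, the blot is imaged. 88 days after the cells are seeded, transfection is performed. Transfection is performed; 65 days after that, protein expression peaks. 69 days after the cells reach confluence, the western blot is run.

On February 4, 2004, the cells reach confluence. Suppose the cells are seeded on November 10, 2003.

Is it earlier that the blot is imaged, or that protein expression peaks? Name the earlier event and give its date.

Protein expression peaks — April 11, 2004

The cells reach confluence: Feb 4, 2004.
The western blot is run: Feb 4, 2004 + 69 days = Apr 13, 2004.
The blot is imaged: Apr 13, 2004 + 39 days = May 22, 2004.
The cells are seeded: Nov 10, 2003.
Transfection is performed: Nov 10, 2003 + 88 days = Feb 6, 2004.
Protein expression peaks: Feb 6, 2004 + 65 days = Apr 11, 2004.
Comparing: the blot is imaged on May 22, 2004 vs protein expression peaks on Apr 11, 2004. Earlier: protein expression peaks.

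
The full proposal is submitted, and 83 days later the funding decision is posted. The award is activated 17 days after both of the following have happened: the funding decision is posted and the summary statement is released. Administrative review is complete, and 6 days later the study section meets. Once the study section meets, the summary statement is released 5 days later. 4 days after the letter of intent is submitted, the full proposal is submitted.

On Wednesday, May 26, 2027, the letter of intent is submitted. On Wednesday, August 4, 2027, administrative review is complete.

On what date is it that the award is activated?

The letter of intent is submitted: May 26, 2027.
The full proposal is submitted: May 26, 2027 + 4 days = May 30, 2027.
The funding decision is posted: May 30, 2027 + 83 days = Aug 21, 2027.
Administrative review is complete: Aug 4, 2027.
The study section meets: Aug 4, 2027 + 6 days = Aug 10, 2027.
The summary statement is released: Aug 10, 2027 + 5 days = Aug 15, 2027.
Both prerequisites met — the funding decision is posted (Aug 21, 2027), the summary statement is released (Aug 15, 2027); the later is Aug 21, 2027.
The award is activated: Aug 21, 2027 + 17 days = Sep 7, 2027.

Tuesday, September 7, 2027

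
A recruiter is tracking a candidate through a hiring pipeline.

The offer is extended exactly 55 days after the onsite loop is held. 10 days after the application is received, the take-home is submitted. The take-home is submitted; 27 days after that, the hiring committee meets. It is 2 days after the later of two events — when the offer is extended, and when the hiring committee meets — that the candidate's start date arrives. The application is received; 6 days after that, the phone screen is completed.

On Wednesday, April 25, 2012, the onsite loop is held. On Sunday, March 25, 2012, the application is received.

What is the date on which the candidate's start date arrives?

The onsite loop is held: Apr 25, 2012.
The offer is extended: Apr 25, 2012 + 55 days = Jun 19, 2012.
The application is received: Mar 25, 2012.
The take-home is submitted: Mar 25, 2012 + 10 days = Apr 4, 2012.
The hiring committee meets: Apr 4, 2012 + 27 days = May 1, 2012.
Both prerequisites met — the offer is extended (Jun 19, 2012), the hiring committee meets (May 1, 2012); the later is Jun 19, 2012.
The candidate's start date arrives: Jun 19, 2012 + 2 days = Jun 21, 2012.

Thursday, June 21, 2012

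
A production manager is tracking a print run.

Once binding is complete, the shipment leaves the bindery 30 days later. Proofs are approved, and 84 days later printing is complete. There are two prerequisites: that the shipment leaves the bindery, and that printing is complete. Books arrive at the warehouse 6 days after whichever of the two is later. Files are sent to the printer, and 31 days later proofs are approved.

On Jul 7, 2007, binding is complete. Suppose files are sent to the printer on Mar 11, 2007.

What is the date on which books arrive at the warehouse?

Aug 12, 2007

Binding is complete: Jul 7, 2007.
The shipment leaves the bindery: Jul 7, 2007 + 30 days = Aug 6, 2007.
Files are sent to the printer: Mar 11, 2007.
Proofs are approved: Mar 11, 2007 + 31 days = Apr 11, 2007.
Printing is complete: Apr 11, 2007 + 84 days = Jul 4, 2007.
Both prerequisites met — the shipment leaves the bindery (Aug 6, 2007), printing is complete (Jul 4, 2007); the later is Aug 6, 2007.
Books arrive at the warehouse: Aug 6, 2007 + 6 days = Aug 12, 2007.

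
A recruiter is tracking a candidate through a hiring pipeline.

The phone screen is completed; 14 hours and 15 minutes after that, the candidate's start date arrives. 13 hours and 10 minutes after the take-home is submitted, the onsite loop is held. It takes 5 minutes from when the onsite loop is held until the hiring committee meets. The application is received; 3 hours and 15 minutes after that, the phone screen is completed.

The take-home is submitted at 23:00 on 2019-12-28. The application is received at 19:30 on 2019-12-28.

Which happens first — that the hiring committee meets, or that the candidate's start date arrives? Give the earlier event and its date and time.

The take-home is submitted: 23:00 Dec 28, 2019.
The onsite loop is held: 23:00 Dec 28, 2019 + 13h10m = 12:10 Dec 29, 2019.
The hiring committee meets: 12:10 Dec 29, 2019 + 5m = 12:15 Dec 29, 2019.
The application is received: 19:30 Dec 28, 2019.
The phone screen is completed: 19:30 Dec 28, 2019 + 3h15m = 22:45 Dec 28, 2019.
The candidate's start date arrives: 22:45 Dec 28, 2019 + 14h15m = 13:00 Dec 29, 2019.
Comparing: the hiring committee meets at 12:15 Dec 29, 2019 vs the candidate's start date arrives at 13:00 Dec 29, 2019. Earlier: the hiring committee meets.

The hiring committee meets — 12:15 on 2019-12-29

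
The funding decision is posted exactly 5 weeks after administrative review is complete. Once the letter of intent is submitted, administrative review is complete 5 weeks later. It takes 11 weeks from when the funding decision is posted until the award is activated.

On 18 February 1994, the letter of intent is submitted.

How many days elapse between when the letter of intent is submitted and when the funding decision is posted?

Causal path: the letter of intent is submitted → administrative review is complete → the funding decision is posted.
Total delay along the path: 5 + 5 weeks = 10 weeks = 70 days.

70 days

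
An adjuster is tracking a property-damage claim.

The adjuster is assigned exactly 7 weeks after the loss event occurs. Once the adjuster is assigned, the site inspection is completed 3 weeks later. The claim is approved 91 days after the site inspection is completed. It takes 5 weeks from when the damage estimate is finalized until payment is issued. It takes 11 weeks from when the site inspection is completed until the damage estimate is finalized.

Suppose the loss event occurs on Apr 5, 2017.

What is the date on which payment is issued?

Oct 4, 2017

The loss event occurs: Apr 5, 2017.
The adjuster is assigned: Apr 5, 2017 + 7 weeks = May 24, 2017.
The site inspection is completed: May 24, 2017 + 3 weeks = Jun 14, 2017.
The damage estimate is finalized: Jun 14, 2017 + 11 weeks = Aug 30, 2017.
Payment is issued: Aug 30, 2017 + 5 weeks = Oct 4, 2017.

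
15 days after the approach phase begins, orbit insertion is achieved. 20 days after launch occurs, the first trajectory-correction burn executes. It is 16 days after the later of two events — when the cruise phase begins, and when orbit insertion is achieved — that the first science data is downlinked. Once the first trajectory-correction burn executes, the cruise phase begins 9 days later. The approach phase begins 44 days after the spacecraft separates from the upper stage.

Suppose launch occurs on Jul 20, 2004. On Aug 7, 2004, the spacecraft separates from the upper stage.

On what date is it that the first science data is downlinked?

Oct 21, 2004

Launch occurs: Jul 20, 2004.
The first trajectory-correction burn executes: Jul 20, 2004 + 20 days = Aug 9, 2004.
The cruise phase begins: Aug 9, 2004 + 9 days = Aug 18, 2004.
The spacecraft separates from the upper stage: Aug 7, 2004.
The approach phase begins: Aug 7, 2004 + 44 days = Sep 20, 2004.
Orbit insertion is achieved: Sep 20, 2004 + 15 days = Oct 5, 2004.
Both prerequisites met — the cruise phase begins (Aug 18, 2004), orbit insertion is achieved (Oct 5, 2004); the later is Oct 5, 2004.
The first science data is downlinked: Oct 5, 2004 + 16 days = Oct 21, 2004.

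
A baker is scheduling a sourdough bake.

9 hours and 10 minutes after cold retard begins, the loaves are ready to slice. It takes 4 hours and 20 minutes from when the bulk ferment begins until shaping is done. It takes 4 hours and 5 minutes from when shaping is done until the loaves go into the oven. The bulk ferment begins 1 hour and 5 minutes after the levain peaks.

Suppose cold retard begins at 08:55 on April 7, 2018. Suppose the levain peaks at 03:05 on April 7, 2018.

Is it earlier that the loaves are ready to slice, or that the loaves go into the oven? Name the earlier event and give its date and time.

Cold retard begins: 08:55 Apr 7, 2018.
The loaves are ready to slice: 08:55 Apr 7, 2018 + 9h10m = 18:05 Apr 7, 2018.
The levain peaks: 03:05 Apr 7, 2018.
The bulk ferment begins: 03:05 Apr 7, 2018 + 1h05m = 04:10 Apr 7, 2018.
Shaping is done: 04:10 Apr 7, 2018 + 4h20m = 08:30 Apr 7, 2018.
The loaves go into the oven: 08:30 Apr 7, 2018 + 4h05m = 12:35 Apr 7, 2018.
Comparing: the loaves are ready to slice at 18:05 Apr 7, 2018 vs the loaves go into the oven at 12:35 Apr 7, 2018. Earlier: the loaves go into the oven.

The loaves go into the oven — 12:35 on April 7, 2018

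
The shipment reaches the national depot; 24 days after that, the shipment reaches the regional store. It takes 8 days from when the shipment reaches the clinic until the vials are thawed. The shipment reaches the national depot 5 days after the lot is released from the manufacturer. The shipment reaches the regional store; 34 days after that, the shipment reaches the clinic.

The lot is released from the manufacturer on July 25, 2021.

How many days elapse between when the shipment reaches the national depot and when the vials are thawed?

Causal path: the shipment reaches the national depot → the shipment reaches the regional store → the shipment reaches the clinic → the vials are thawed.
Total delay along the path: 24 + 34 + 8 = 66 days.

66 days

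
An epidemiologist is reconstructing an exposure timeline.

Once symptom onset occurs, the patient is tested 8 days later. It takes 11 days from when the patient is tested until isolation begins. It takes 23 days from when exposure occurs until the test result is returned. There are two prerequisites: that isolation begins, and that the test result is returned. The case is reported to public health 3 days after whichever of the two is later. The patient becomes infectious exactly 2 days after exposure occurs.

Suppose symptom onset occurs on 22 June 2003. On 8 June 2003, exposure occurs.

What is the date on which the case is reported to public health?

Symptom onset occurs: Jun 22, 2003.
The patient is tested: Jun 22, 2003 + 8 days = Jun 30, 2003.
Isolation begins: Jun 30, 2003 + 11 days = Jul 11, 2003.
Exposure occurs: Jun 8, 2003.
The test result is returned: Jun 8, 2003 + 23 days = Jul 1, 2003.
Both prerequisites met — isolation begins (Jul 11, 2003), the test result is returned (Jul 1, 2003); the later is Jul 11, 2003.
The case is reported to public health: Jul 11, 2003 + 3 days = Jul 14, 2003.

14 July 2003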